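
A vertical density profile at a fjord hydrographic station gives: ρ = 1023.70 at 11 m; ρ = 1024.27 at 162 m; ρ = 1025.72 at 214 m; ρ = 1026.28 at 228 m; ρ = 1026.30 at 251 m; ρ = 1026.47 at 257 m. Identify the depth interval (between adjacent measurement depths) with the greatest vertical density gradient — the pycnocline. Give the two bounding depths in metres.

214–228 m

Compute the density gradient over each adjacent pair:
  11–162 m: Δρ/Δz = 0.57/151 = 3.8 × 10⁻³ kg m⁻⁴
  162–214 m: Δρ/Δz = 1.45/52 = 0.028 kg m⁻⁴
  214–228 m: Δρ/Δz = 0.56/14 = 0.040 kg m⁻⁴
  228–251 m: Δρ/Δz = 0.02/23 = 8.7 × 10⁻⁴ kg m⁻⁴
  251–257 m: Δρ/Δz = 0.17/6 = 0.028 kg m⁻⁴
The largest gradient is in the 214–228 m interval — the pycnocline.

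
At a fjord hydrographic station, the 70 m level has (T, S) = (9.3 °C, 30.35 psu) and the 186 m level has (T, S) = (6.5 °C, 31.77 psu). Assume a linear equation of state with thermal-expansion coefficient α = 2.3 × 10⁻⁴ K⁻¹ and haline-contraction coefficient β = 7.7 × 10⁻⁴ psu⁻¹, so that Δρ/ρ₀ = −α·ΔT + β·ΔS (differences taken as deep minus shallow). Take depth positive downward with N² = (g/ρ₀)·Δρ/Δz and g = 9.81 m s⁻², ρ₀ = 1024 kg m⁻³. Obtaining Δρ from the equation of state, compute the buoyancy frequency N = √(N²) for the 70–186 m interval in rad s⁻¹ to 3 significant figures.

0.0121 rad s⁻¹

ΔT = -2.8 K, ΔS = +1.42 psu (deep − shallow).
Δρ/ρ₀ = −αΔT + βΔS = 6.44 × 10⁻⁴ + 1.0934 × 10⁻³ = 1.7374 × 10⁻³, so Δρ ≈ 1.779 kg m⁻³.
N² = (g/ρ₀)·Δρ/Δz = g·(Δρ/ρ₀)/Δz = 9.81 × 1.7374 × 10⁻³ / 116 = 1.4693 × 10⁻⁴ s⁻².
N = √(1.4693 × 10⁻⁴) = 0.012121 rad s⁻¹ ≈ 0.0121 rad s⁻¹.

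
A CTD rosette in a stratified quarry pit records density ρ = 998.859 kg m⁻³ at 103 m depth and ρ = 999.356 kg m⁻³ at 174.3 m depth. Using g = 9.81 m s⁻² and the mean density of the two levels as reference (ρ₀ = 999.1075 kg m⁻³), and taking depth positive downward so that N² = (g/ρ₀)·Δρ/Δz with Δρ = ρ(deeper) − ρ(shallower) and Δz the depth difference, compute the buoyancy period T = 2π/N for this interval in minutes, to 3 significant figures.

12.7 min

Δρ = 999.356 − 998.859 = 0.497 kg m⁻³ over Δz = 174.3 − 103 = 71.3 m.
N² = (9.81/999.1075) × (0.497/71.3) = 6.8442 × 10⁻⁵ s⁻².
N = √(6.8442 × 10⁻⁵) = 8.2730 × 10⁻³ rad s⁻¹, so T = 2π/N = 759.48 s = 12.658 min ≈ 12.7 min.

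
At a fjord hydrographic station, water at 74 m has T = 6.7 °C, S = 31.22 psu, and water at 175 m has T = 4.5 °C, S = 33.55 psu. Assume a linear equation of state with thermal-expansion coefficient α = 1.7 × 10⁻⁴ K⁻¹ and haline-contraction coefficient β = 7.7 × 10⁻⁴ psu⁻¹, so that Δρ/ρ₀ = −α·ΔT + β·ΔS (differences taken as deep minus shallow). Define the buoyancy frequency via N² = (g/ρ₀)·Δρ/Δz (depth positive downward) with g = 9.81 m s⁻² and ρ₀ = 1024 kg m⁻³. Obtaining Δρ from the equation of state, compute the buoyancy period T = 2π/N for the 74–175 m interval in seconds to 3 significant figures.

433 s

ΔT = -2.2 K, ΔS = +2.33 psu (deep − shallow).
Δρ/ρ₀ = −αΔT + βΔS = 3.74 × 10⁻⁴ + 1.7941 × 10⁻³ = 2.1681 × 10⁻³, so Δρ ≈ 2.220 kg m⁻³.
N² = (g/ρ₀)·Δρ/Δz = g·(Δρ/ρ₀)/Δz = 9.81 × 2.1681 × 10⁻³ / 101 = 2.1058 × 10⁻⁴ s⁻².
N = √(2.1058 × 10⁻⁴) = 0.014511 rad s⁻¹ → T = 2π/N = 432.99 s ≈ 433 s.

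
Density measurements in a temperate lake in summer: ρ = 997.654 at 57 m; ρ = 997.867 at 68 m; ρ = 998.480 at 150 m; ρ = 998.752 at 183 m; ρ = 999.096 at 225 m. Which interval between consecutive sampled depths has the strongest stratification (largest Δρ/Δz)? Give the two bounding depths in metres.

57–68 m

Compute the density gradient over each adjacent pair:
  57–68 m: Δρ/Δz = 0.213/11 = 0.019 kg m⁻⁴
  68–150 m: Δρ/Δz = 0.613/82 = 7.5 × 10⁻³ kg m⁻⁴
  150–183 m: Δρ/Δz = 0.272/33 = 8.2 × 10⁻³ kg m⁻⁴
  183–225 m: Δρ/Δz = 0.344/42 = 8.2 × 10⁻³ kg m⁻⁴
The largest gradient is in the 57–68 m interval — the pycnocline.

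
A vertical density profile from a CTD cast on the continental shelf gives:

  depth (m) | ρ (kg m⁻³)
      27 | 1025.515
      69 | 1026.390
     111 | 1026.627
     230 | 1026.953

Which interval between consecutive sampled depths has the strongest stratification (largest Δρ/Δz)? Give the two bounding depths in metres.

27–69 m

Compute the density gradient over each adjacent pair:
  27–69 m: Δρ/Δz = 0.875/42 = 0.021 kg m⁻⁴
  69–111 m: Δρ/Δz = 0.237/42 = 5.6 × 10⁻³ kg m⁻⁴
  111–230 m: Δρ/Δz = 0.326/119 = 2.7 × 10⁻³ kg m⁻⁴
The largest gradient is in the 27–69 m interval — the pycnocline.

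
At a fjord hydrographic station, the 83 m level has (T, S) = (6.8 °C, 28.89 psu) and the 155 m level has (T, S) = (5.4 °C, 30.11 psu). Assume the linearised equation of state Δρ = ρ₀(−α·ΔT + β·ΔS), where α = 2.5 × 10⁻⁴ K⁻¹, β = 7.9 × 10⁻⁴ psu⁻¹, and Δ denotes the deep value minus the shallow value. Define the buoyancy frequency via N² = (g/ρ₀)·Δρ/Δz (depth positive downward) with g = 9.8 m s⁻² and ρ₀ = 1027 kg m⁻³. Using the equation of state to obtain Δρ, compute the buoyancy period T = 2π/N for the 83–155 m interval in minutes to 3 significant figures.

7.83 min

ΔT = -1.4 K, ΔS = +1.22 psu (deep − shallow).
Δρ/ρ₀ = −αΔT + βΔS = 3.50 × 10⁻⁴ + 9.638 × 10⁻⁴ = 1.3138 × 10⁻³, so Δρ ≈ 1.349 kg m⁻³.
N² = (g/ρ₀)·Δρ/Δz = g·(Δρ/ρ₀)/Δz = 9.8 × 1.3138 × 10⁻³ / 72 = 1.7882 × 10⁻⁴ s⁻².
N = √(1.7882 × 10⁻⁴) = 0.013372 rad s⁻¹ → T = 2π/N = 469.88 s = 7.8313 min ≈ 7.83 min.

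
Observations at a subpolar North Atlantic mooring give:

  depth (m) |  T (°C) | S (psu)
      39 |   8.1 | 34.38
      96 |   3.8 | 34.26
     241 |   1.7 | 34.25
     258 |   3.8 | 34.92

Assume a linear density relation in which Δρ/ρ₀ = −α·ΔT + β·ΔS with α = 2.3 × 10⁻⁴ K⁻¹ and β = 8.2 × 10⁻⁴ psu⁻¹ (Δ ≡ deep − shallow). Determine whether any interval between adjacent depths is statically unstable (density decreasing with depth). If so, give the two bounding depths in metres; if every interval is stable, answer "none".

Evaluate Δρ/ρ₀ = −αΔT + βΔS across each adjacent pair:
  39–96 m: −αΔT+βΔS = −(2.3 × 10⁻⁴)(-4.3)+(8.2 × 10⁻⁴)(-0.12) = 8.9 × 10⁻⁴ → stable
  96–241 m: −αΔT+βΔS = −(2.3 × 10⁻⁴)(-2.1)+(8.2 × 10⁻⁴)(-0.01) = 4.7 × 10⁻⁴ → stable
  241–258 m: −αΔT+βΔS = −(2.3 × 10⁻⁴)(+2.1)+(8.2 × 10⁻⁴)(+0.67) = 6.6 × 10⁻⁵ → stable
Every interval has Δρ > 0: the column is stably stratified throughout.

none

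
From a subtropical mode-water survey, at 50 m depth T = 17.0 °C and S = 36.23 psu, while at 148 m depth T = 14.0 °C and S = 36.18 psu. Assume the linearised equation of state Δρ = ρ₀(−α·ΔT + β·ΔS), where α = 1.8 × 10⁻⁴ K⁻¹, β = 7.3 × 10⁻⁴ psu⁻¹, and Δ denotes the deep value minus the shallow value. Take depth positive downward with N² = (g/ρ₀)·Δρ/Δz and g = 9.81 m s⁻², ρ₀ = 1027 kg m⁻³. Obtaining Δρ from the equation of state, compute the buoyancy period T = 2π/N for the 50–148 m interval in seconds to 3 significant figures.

885 s

ΔT = -3.0 K, ΔS = -0.05 psu (deep − shallow).
Δρ/ρ₀ = −αΔT + βΔS = 5.40 × 10⁻⁴ − 3.65 × 10⁻⁵ = 5.035 × 10⁻⁴, so Δρ ≈ 0.5171 kg m⁻³.
N² = (g/ρ₀)·Δρ/Δz = g·(Δρ/ρ₀)/Δz = 9.81 × 5.035 × 10⁻⁴ / 98 = 5.0401 × 10⁻⁵ s⁻².
N = √(5.0401 × 10⁻⁵) = 7.0994 × 10⁻³ rad s⁻¹ → T = 2π/N = 885.03 s ≈ 885 s.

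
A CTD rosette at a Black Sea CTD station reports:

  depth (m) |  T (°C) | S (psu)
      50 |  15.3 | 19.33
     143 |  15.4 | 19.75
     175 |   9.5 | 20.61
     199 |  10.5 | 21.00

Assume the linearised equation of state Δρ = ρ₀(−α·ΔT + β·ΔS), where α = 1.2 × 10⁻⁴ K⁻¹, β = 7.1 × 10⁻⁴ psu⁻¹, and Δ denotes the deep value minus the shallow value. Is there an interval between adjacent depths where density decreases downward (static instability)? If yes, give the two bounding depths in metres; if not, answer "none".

none

Evaluate Δρ/ρ₀ = −αΔT + βΔS across each adjacent pair:
  50–143 m: −αΔT+βΔS = −(1.2 × 10⁻⁴)(+0.1)+(7.1 × 10⁻⁴)(+0.42) = 2.9 × 10⁻⁴ → stable
  143–175 m: −αΔT+βΔS = −(1.2 × 10⁻⁴)(-5.9)+(7.1 × 10⁻⁴)(+0.86) = 1.3 × 10⁻³ → stable
  175–199 m: −αΔT+βΔS = −(1.2 × 10⁻⁴)(+1.0)+(7.1 × 10⁻⁴)(+0.39) = 1.6 × 10⁻⁴ → stable
Every interval has Δρ > 0: the column is stably stratified throughout.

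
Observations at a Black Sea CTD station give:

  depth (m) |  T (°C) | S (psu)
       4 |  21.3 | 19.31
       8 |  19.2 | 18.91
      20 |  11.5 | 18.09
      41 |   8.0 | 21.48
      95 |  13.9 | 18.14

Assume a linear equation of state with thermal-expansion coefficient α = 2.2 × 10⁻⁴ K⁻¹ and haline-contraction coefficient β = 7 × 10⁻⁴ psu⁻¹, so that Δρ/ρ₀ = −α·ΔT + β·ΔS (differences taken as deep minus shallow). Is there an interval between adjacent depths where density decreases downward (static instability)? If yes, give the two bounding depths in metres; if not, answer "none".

Evaluate Δρ/ρ₀ = −αΔT + βΔS across each adjacent pair:
  4–8 m: −αΔT+βΔS = −(2.2 × 10⁻⁴)(-2.1)+(7 × 10⁻⁴)(-0.40) = 1.8 × 10⁻⁴ → stable
  8–20 m: −αΔT+βΔS = −(2.2 × 10⁻⁴)(-7.7)+(7 × 10⁻⁴)(-0.82) = 1.1 × 10⁻³ → stable
  20–41 m: −αΔT+βΔS = −(2.2 × 10⁻⁴)(-3.5)+(7 × 10⁻⁴)(+3.39) = 3.1 × 10⁻³ → stable
  41–95 m: −αΔT+βΔS = −(2.2 × 10⁻⁴)(+5.9)+(7 × 10⁻⁴)(-3.34) = -3.6 × 10⁻³ → UNSTABLE
The 41–95 m interval has Δρ < 0: lighter water underlies denser water.

41–95 m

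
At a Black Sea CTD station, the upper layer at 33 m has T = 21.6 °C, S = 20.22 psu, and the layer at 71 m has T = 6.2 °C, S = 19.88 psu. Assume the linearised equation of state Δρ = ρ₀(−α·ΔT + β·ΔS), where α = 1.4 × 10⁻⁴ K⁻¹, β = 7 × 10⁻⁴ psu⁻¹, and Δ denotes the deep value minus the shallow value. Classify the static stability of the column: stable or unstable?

stable

ΔT = 6.2 − 21.6 = -15.4 K and ΔS = 19.88 − 20.22 = -0.34 psu (deep − shallow).
−αΔT = 2.156 × 10⁻³; βΔS = -2.38 × 10⁻⁴; sum Δρ/ρ₀ = 1.918 × 10⁻³.
Δρ/ρ₀ > 0, so Δρ > 0: deeper water is denser → statically stable.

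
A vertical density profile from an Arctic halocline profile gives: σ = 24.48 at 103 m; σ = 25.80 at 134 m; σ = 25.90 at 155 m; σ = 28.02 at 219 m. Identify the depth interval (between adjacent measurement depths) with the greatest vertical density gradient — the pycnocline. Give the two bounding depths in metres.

Compute the density gradient over each adjacent pair:
  103–134 m: Δρ/Δz = 1.32/31 = 0.043 kg m⁻⁴
  134–155 m: Δρ/Δz = 0.10/21 = 4.8 × 10⁻³ kg m⁻⁴
  155–219 m: Δρ/Δz = 2.12/64 = 0.033 kg m⁻⁴
The largest gradient is in the 103–134 m interval — the pycnocline.

103–134 m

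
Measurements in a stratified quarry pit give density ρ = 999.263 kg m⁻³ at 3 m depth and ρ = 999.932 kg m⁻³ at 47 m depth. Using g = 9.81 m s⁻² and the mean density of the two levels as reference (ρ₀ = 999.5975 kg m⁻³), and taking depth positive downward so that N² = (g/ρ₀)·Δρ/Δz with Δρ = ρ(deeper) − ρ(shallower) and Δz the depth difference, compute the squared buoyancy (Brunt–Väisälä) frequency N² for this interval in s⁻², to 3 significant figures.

Δρ = 999.932 − 999.263 = 0.669 kg m⁻³ over Δz = 47 − 3 = 44 m.
N² = (9.81/999.5975) × (0.669/44) = 1.4922 × 10⁻⁴ s⁻² ≈ 1.49 × 10⁻⁴ s⁻².

1.49 × 10⁻⁴ s⁻²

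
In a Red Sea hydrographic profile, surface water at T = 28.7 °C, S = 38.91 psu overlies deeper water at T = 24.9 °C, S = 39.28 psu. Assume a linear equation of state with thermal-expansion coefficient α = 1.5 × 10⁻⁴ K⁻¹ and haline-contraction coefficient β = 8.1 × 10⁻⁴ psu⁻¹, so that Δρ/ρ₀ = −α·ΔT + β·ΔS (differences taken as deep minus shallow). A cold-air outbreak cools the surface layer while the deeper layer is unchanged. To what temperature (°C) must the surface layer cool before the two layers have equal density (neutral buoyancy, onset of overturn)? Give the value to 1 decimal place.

22.9 °C

Neutral buoyancy requires Δρ = 0, i.e. −α(T_deep − T_surf′) + β(S_deep − S_surf) = 0.
T_surf′ = T_deep − (β/α)·ΔS = 24.9 − (8.1 × 10⁻⁴/1.5 × 10⁻⁴)·(+0.37) = 22.902 °C.
Cooling required: 28.7 − (22.902) = 5.798 °C.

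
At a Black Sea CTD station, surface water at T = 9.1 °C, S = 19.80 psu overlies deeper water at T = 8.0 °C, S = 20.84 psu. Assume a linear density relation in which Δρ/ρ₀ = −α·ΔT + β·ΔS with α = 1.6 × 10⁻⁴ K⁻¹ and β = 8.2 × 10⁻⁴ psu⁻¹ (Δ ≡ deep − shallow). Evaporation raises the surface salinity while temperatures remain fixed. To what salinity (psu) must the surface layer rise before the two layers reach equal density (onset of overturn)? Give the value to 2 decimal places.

Neutral buoyancy requires −α(T_deep − T_surf) + β(S_deep − S_surf′) = 0.
S_surf′ = S_deep − (α/β)·ΔT = 20.84 − (1.6 × 10⁻⁴/8.2 × 10⁻⁴)·(-1.1) = 21.0546 psu.
Increase required: 21.0546 − 19.80 = 1.2546 psu.

21.05 psu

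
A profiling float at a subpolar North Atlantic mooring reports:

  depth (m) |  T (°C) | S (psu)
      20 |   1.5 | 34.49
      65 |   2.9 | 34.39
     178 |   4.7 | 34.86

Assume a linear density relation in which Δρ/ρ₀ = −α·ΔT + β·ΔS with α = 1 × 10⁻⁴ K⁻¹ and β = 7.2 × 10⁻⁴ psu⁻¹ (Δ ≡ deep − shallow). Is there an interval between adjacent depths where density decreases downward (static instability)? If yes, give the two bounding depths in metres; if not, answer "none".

Evaluate Δρ/ρ₀ = −αΔT + βΔS across each adjacent pair:
  20–65 m: −αΔT+βΔS = −(1 × 10⁻⁴)(+1.4)+(7.2 × 10⁻⁴)(-0.10) = -2.1 × 10⁻⁴ → UNSTABLE
  65–178 m: −αΔT+βΔS = −(1 × 10⁻⁴)(+1.8)+(7.2 × 10⁻⁴)(+0.47) = 1.6 × 10⁻⁴ → stable
The 20–65 m interval has Δρ < 0: lighter water underlies denser water.

20–65 m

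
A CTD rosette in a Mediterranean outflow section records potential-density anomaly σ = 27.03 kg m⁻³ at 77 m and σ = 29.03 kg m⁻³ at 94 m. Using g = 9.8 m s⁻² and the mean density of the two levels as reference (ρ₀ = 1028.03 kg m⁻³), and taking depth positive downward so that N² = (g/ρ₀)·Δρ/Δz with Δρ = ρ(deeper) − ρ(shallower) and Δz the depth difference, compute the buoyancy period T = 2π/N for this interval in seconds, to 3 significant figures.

188 s

Δρ = 1029.03 − 1027.03 = 2.00 kg m⁻³ over Δz = 94 − 77 = 17 m.
N² = (9.8/1028.03) × (2.00/17) = 1.1215 × 10⁻³ s⁻².
N = √(1.1215 × 10⁻³) = 0.033489 rad s⁻¹, so T = 2π/N = 187.62 s ≈ 188 s.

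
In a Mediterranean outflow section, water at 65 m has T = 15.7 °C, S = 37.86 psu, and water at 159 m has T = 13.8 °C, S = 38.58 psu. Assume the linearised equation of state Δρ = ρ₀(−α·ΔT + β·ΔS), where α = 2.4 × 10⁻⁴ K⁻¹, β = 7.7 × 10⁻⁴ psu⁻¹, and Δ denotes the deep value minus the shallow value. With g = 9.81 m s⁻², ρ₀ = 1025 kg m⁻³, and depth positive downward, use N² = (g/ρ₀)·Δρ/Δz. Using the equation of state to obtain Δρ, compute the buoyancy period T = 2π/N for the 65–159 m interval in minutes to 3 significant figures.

ΔT = -1.9 K, ΔS = +0.72 psu (deep − shallow).
Δρ/ρ₀ = −αΔT + βΔS = 4.56 × 10⁻⁴ + 5.544 × 10⁻⁴ = 1.0104 × 10⁻³, so Δρ ≈ 1.036 kg m⁻³.
N² = (g/ρ₀)·Δρ/Δz = g·(Δρ/ρ₀)/Δz = 9.81 × 1.0104 × 10⁻³ / 94 = 1.0545 × 10⁻⁴ s⁻².
N = √(1.0545 × 10⁻⁴) = 0.010269 rad s⁻¹ → T = 2π/N = 611.86 s = 10.198 min ≈ 10.2 min.

10.2 min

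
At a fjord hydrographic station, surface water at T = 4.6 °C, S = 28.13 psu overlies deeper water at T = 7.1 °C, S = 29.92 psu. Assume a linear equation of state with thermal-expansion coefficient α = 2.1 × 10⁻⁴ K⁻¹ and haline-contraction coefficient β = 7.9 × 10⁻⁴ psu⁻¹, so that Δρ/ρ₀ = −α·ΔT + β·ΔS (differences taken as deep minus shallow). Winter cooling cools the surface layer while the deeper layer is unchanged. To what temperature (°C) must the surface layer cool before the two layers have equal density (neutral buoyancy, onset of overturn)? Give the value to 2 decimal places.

Neutral buoyancy requires Δρ = 0, i.e. −α(T_deep − T_surf′) + β(S_deep − S_surf) = 0.
T_surf′ = T_deep − (β/α)·ΔS = 7.1 − (7.9 × 10⁻⁴/2.1 × 10⁻⁴)·(+1.79) = 0.3662 °C.
Cooling required: 4.6 − (0.3662) = 4.2338 °C.

0.37 °C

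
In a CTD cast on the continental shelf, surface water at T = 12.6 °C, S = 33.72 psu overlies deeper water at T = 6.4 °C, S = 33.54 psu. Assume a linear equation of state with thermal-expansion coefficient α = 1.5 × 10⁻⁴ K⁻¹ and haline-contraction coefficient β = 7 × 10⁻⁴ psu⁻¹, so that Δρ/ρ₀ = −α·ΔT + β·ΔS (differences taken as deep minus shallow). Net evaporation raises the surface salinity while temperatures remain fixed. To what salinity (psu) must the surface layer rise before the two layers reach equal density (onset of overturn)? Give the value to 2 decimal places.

Neutral buoyancy requires −α(T_deep − T_surf) + β(S_deep − S_surf′) = 0.
S_surf′ = S_deep − (α/β)·ΔT = 33.54 − (1.5 × 10⁻⁴/7 × 10⁻⁴)·(-6.2) = 34.8686 psu.
Increase required: 34.8686 − 33.72 = 1.1486 psu.

34.87 psu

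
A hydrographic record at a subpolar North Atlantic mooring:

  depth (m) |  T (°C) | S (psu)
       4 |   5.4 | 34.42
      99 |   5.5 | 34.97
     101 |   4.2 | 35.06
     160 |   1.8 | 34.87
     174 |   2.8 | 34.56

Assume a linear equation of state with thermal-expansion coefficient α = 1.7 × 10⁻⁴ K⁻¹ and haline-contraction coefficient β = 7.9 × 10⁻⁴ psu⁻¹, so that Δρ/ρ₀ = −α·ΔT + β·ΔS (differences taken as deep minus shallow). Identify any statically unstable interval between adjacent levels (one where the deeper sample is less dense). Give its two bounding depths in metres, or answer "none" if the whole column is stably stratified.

Evaluate Δρ/ρ₀ = −αΔT + βΔS across each adjacent pair:
  4–99 m: −αΔT+βΔS = −(1.7 × 10⁻⁴)(+0.1)+(7.9 × 10⁻⁴)(+0.55) = 4.2 × 10⁻⁴ → stable
  99–101 m: −αΔT+βΔS = −(1.7 × 10⁻⁴)(-1.3)+(7.9 × 10⁻⁴)(+0.09) = 2.9 × 10⁻⁴ → stable
  101–160 m: −αΔT+βΔS = −(1.7 × 10⁻⁴)(-2.4)+(7.9 × 10⁻⁴)(-0.19) = 2.6 × 10⁻⁴ → stable
  160–174 m: −αΔT+βΔS = −(1.7 × 10⁻⁴)(+1.0)+(7.9 × 10⁻⁴)(-0.31) = -4.1 × 10⁻⁴ → UNSTABLE
The 160–174 m interval has Δρ < 0: lighter water underlies denser water.

160–174 m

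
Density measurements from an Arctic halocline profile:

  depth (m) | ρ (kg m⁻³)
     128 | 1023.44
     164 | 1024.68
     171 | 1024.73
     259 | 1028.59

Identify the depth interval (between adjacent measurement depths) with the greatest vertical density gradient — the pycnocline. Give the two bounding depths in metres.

Compute the density gradient over each adjacent pair:
  128–164 m: Δρ/Δz = 1.24/36 = 0.034 kg m⁻⁴
  164–171 m: Δρ/Δz = 0.05/7 = 7.1 × 10⁻³ kg m⁻⁴
  171–259 m: Δρ/Δz = 3.86/88 = 0.044 kg m⁻⁴
The largest gradient is in the 171–259 m interval — the pycnocline.

171–259 m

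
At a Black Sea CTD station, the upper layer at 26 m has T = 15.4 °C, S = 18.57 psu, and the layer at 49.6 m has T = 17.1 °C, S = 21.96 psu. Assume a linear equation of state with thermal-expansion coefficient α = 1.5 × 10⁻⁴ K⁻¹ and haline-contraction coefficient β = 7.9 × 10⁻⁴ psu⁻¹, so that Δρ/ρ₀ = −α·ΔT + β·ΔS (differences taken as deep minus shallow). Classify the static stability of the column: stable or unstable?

ΔT = 17.1 − 15.4 = +1.7 K and ΔS = 21.96 − 18.57 = +3.39 psu (deep − shallow).
−αΔT = -2.55 × 10⁻⁴; βΔS = 2.6781 × 10⁻³; sum Δρ/ρ₀ = 2.4231 × 10⁻³.
Δρ/ρ₀ > 0, so Δρ > 0: deeper water is denser → statically stable.

stable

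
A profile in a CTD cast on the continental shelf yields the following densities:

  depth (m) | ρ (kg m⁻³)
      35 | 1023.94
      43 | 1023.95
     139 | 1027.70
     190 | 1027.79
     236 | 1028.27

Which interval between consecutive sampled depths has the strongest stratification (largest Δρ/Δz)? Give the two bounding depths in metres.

43–139 m

Compute the density gradient over each adjacent pair:
  35–43 m: Δρ/Δz = 0.01/8 = 1.3 × 10⁻³ kg m⁻⁴
  43–139 m: Δρ/Δz = 3.75/96 = 0.039 kg m⁻⁴
  139–190 m: Δρ/Δz = 0.09/51 = 1.8 × 10⁻³ kg m⁻⁴
  190–236 m: Δρ/Δz = 0.48/46 = 0.010 kg m⁻⁴
The largest gradient is in the 43–139 m interval — the pycnocline.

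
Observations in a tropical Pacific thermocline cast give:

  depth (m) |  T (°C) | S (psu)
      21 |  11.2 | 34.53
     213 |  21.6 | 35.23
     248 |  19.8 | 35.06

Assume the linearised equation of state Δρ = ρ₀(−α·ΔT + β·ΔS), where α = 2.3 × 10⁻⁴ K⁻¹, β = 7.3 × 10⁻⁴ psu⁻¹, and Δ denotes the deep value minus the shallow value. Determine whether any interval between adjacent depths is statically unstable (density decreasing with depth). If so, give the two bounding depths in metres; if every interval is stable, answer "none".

Evaluate Δρ/ρ₀ = −αΔT + βΔS across each adjacent pair:
  21–213 m: −αΔT+βΔS = −(2.3 × 10⁻⁴)(+10.4)+(7.3 × 10⁻⁴)(+0.70) = -1.9 × 10⁻³ → UNSTABLE
  213–248 m: −αΔT+βΔS = −(2.3 × 10⁻⁴)(-1.8)+(7.3 × 10⁻⁴)(-0.17) = 2.9 × 10⁻⁴ → stable
The 21–213 m interval has Δρ < 0: lighter water underlies denser water.

21–213 m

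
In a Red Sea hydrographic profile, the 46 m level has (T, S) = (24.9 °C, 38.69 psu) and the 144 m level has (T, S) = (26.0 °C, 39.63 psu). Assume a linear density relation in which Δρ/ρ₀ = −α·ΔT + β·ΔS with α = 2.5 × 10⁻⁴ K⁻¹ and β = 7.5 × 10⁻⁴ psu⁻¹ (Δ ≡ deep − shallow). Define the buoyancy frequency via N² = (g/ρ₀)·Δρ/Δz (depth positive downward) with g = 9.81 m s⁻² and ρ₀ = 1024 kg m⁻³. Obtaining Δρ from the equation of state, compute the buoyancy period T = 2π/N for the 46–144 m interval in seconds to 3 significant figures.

ΔT = +1.1 K, ΔS = +0.94 psu (deep − shallow).
Δρ/ρ₀ = −αΔT + βΔS = -2.75 × 10⁻⁴ + 7.05 × 10⁻⁴ = 4.30 × 10⁻⁴, so Δρ ≈ 0.4403 kg m⁻³.
N² = (g/ρ₀)·Δρ/Δz = g·(Δρ/ρ₀)/Δz = 9.81 × 4.30 × 10⁻⁴ / 98 = 4.3044 × 10⁻⁵ s⁻².
N = √(4.3044 × 10⁻⁵) = 6.5608 × 10⁻³ rad s⁻¹ → T = 2π/N = 957.69 s ≈ 958 s.

958 s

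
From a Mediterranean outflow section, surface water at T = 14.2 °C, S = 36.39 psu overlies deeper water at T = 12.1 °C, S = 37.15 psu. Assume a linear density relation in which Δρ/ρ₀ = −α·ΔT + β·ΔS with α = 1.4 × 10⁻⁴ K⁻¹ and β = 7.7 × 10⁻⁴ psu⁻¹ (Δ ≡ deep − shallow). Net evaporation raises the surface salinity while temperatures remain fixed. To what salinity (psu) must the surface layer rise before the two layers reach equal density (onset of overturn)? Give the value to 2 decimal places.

37.53 psu

Neutral buoyancy requires −α(T_deep − T_surf) + β(S_deep − S_surf′) = 0.
S_surf′ = S_deep − (α/β)·ΔT = 37.15 − (1.4 × 10⁻⁴/7.7 × 10⁻⁴)·(-2.1) = 37.5318 psu.
Increase required: 37.5318 − 36.39 = 1.1418 psu.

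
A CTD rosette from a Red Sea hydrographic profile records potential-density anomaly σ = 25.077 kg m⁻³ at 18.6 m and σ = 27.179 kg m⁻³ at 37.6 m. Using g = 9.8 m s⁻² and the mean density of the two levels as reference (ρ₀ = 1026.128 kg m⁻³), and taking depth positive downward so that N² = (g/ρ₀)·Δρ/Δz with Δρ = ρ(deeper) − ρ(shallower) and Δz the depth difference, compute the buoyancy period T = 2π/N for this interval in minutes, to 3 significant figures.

Δρ = 1027.179 − 1025.077 = 2.102 kg m⁻³ over Δz = 37.6 − 18.6 = 19 m.
N² = (9.8/1026.128) × (2.102/19) = 1.0566 × 10⁻³ s⁻².
N = √(1.0566 × 10⁻³) = 0.032505 rad s⁻¹, so T = 2π/N = 193.30 s = 3.2217 min ≈ 3.22 min.

3.22 min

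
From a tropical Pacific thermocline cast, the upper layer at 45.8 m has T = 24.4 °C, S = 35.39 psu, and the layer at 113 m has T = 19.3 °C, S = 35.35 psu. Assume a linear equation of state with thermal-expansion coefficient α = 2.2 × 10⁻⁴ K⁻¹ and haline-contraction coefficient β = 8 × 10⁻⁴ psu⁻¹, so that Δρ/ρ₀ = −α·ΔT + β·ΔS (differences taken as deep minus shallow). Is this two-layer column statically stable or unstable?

ΔT = 19.3 − 24.4 = -5.1 K and ΔS = 35.35 − 35.39 = -0.04 psu (deep − shallow).
−αΔT = 1.122 × 10⁻³; βΔS = -3.20 × 10⁻⁵; sum Δρ/ρ₀ = 1.09 × 10⁻³.
Δρ/ρ₀ > 0, so Δρ > 0: deeper water is denser → statically stable.

stable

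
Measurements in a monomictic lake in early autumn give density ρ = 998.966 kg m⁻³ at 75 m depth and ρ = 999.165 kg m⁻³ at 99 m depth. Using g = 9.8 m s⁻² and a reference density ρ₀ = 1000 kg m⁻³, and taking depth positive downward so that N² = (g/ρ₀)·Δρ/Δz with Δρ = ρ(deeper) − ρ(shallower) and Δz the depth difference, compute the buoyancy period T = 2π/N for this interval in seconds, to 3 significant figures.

697 s

Δρ = 999.165 − 998.966 = 0.199 kg m⁻³ over Δz = 99 − 75 = 24 m.
N² = (9.8/1000) × (0.199/24) = 8.1258 × 10⁻⁵ s⁻².
N = √(8.1258 × 10⁻⁵) = 9.0143 × 10⁻³ rad s⁻¹, so T = 2π/N = 697.02 s ≈ 697 s.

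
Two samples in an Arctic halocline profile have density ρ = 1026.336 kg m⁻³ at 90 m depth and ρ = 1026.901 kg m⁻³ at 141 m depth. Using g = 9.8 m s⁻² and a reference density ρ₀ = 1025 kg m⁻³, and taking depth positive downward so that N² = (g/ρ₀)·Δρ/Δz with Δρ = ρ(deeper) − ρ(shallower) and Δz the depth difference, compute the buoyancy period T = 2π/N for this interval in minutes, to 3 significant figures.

Δρ = 1026.901 − 1026.336 = 0.565 kg m⁻³ over Δz = 141 − 90 = 51 m.
N² = (9.8/1025) × (0.565/51) = 1.0592 × 10⁻⁴ s⁻².
N = √(1.0592 × 10⁻⁴) = 0.010292 rad s⁻¹, so T = 2π/N = 610.49 s = 10.175 min ≈ 10.2 min.

10.2 min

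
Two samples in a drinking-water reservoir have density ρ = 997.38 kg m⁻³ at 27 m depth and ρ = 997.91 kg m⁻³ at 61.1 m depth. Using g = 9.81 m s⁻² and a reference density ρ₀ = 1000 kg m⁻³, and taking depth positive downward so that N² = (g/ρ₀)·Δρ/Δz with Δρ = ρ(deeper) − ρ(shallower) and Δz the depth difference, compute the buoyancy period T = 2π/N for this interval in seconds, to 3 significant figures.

Δρ = 997.91 − 997.38 = 0.53 kg m⁻³ over Δz = 61.1 − 27 = 34.1 m.
N² = (9.81/1000) × (0.53/34.1) = 1.5247 × 10⁻⁴ s⁻².
N = √(1.5247 × 10⁻⁴) = 0.012348 rad s⁻¹, so T = 2π/N = 508.84 s ≈ 509 s.

509 s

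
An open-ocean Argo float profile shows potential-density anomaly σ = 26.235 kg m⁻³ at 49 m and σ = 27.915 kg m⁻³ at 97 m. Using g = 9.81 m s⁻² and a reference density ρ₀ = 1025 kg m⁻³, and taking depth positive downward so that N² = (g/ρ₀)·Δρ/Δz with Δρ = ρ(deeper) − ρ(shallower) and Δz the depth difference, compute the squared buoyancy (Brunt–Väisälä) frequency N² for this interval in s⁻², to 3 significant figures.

Δρ = 1027.915 − 1026.235 = 1.680 kg m⁻³ over Δz = 97 − 49 = 48 m.
N² = (9.81/1025) × (1.680/48) = 3.3498 × 10⁻⁴ s⁻² ≈ 3.35 × 10⁻⁴ s⁻².

3.35 × 10⁻⁴ s⁻²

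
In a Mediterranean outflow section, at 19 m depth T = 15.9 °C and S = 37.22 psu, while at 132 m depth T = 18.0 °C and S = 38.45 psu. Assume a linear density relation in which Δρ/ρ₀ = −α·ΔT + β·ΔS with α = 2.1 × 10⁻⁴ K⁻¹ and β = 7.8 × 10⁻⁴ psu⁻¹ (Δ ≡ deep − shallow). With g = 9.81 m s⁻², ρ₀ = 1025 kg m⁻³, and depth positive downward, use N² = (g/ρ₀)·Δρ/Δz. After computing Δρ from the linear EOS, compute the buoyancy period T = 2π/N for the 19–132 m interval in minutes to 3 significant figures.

ΔT = +2.1 K, ΔS = +1.23 psu (deep − shallow).
Δρ/ρ₀ = −αΔT + βΔS = -4.41 × 10⁻⁴ + 9.594 × 10⁻⁴ = 5.184 × 10⁻⁴, so Δρ ≈ 0.5314 kg m⁻³.
N² = (g/ρ₀)·Δρ/Δz = g·(Δρ/ρ₀)/Δz = 9.81 × 5.184 × 10⁻⁴ / 113 = 4.5004 × 10⁻⁵ s⁻².
N = √(4.5004 × 10⁻⁵) = 6.7085 × 10⁻³ rad s⁻¹ → T = 2π/N = 936.60 s = 15.610 min ≈ 15.6 min.

15.6 min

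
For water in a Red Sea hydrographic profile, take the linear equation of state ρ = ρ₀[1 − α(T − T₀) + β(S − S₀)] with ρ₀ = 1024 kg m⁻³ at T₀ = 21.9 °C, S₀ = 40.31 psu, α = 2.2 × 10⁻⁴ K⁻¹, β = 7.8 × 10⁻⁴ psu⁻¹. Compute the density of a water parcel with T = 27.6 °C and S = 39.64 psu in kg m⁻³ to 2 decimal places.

1022.18 kg m⁻³

T − T₀ = +5.7 K, S − S₀ = -0.67 psu.
Bracket = 1 − α·(+5.7) + β·(-0.67) = 1 + (-1.7766 × 10⁻³) = 0.9982234.
ρ = 1024 × 0.9982234 = 1022.18 kg m⁻³.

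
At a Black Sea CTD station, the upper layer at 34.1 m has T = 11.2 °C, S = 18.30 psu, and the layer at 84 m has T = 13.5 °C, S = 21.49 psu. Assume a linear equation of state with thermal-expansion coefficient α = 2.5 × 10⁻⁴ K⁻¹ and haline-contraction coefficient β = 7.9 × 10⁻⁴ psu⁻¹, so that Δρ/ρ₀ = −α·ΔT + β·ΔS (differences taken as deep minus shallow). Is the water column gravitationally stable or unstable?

stable

ΔT = 13.5 − 11.2 = +2.3 K and ΔS = 21.49 − 18.30 = +3.19 psu (deep − shallow).
−αΔT = -5.75 × 10⁻⁴; βΔS = 2.5201 × 10⁻³; sum Δρ/ρ₀ = 1.9451 × 10⁻³.
Δρ/ρ₀ > 0, so Δρ > 0: deeper water is denser → statically stable.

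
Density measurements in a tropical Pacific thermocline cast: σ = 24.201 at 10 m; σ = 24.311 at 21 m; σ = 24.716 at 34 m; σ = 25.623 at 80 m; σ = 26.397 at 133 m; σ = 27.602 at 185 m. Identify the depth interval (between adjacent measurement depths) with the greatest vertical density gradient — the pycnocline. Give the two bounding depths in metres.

Compute the density gradient over each adjacent pair:
  10–21 m: Δρ/Δz = 0.110/11 = 0.010 kg m⁻⁴
  21–34 m: Δρ/Δz = 0.405/13 = 0.031 kg m⁻⁴
  34–80 m: Δρ/Δz = 0.907/46 = 0.020 kg m⁻⁴
  80–133 m: Δρ/Δz = 0.774/53 = 0.015 kg m⁻⁴
  133–185 m: Δρ/Δz = 1.205/52 = 0.023 kg m⁻⁴
The largest gradient is in the 21–34 m interval — the pycnocline.

21–34 m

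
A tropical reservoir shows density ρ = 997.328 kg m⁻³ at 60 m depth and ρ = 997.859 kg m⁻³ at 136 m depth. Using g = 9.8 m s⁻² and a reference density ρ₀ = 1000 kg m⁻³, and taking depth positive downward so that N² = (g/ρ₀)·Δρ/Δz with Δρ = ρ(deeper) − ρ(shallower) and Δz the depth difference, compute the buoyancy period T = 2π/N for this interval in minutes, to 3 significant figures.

Δρ = 997.859 − 997.328 = 0.531 kg m⁻³ over Δz = 136 − 60 = 76 m.
N² = (9.8/1000) × (0.531/76) = 6.8471 × 10⁻⁵ s⁻².
N = √(6.8471 × 10⁻⁵) = 8.2747 × 10⁻³ rad s⁻¹, so T = 2π/N = 759.32 s = 12.655 min ≈ 12.7 min.
A positive N² confirms static stability across the interval.

12.7 min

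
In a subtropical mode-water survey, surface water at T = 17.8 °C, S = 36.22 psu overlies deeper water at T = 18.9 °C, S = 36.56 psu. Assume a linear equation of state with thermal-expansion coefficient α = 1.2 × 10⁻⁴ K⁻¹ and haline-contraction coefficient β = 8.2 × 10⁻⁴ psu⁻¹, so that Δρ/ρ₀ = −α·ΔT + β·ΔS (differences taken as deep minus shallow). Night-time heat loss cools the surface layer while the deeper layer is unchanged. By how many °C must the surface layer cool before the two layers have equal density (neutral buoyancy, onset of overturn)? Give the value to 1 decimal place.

1.2 °C

Neutral buoyancy requires Δρ = 0, i.e. −α(T_deep − T_surf′) + β(S_deep − S_surf) = 0.
T_surf′ = T_deep − (β/α)·ΔS = 18.9 − (8.2 × 10⁻⁴/1.2 × 10⁻⁴)·(+0.34) = 16.577 °C.
Cooling required: 17.8 − (16.577) = 1.223 °C.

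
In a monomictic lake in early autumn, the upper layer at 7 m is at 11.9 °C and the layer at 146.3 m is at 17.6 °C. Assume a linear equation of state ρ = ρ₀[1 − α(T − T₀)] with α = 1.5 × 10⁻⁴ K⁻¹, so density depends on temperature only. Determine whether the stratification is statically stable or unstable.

unstable

ΔT = 17.6 − 11.9 = +5.7 K, so Δρ/ρ₀ = −αΔT = -8.55 × 10⁻⁴.
Δρ/ρ₀ < 0, so Δρ < 0: deeper water is lighter → statically unstable; the column would overturn.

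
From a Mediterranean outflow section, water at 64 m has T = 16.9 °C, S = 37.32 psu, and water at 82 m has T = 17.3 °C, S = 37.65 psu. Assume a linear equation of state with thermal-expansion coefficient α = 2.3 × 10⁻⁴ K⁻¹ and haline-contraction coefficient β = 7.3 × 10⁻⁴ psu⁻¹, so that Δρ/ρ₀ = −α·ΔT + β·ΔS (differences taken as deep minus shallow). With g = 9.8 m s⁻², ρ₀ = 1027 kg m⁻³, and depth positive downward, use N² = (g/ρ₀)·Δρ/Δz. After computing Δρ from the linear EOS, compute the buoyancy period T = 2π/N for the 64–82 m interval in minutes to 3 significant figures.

ΔT = +0.4 K, ΔS = +0.33 psu (deep − shallow).
Δρ/ρ₀ = −αΔT + βΔS = -9.20 × 10⁻⁵ + 2.409 × 10⁻⁴ = 1.489 × 10⁻⁴, so Δρ ≈ 0.1529 kg m⁻³.
N² = (g/ρ₀)·Δρ/Δz = g·(Δρ/ρ₀)/Δz = 9.8 × 1.489 × 10⁻⁴ / 18 = 8.1068 × 10⁻⁵ s⁻².
N = √(8.1068 × 10⁻⁵) = 9.0038 × 10⁻³ rad s⁻¹ → T = 2π/N = 697.84 s = 11.631 min ≈ 11.6 min.

11.6 min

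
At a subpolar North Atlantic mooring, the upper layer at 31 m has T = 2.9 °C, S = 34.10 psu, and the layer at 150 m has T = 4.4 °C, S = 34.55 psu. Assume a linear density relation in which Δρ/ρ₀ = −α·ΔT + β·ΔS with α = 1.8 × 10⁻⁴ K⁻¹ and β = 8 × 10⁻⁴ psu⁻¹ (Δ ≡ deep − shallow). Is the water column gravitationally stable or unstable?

ΔT = 4.4 − 2.9 = +1.5 K and ΔS = 34.55 − 34.10 = +0.45 psu (deep − shallow).
−αΔT = -2.70 × 10⁻⁴; βΔS = 3.60 × 10⁻⁴; sum Δρ/ρ₀ = 9.00 × 10⁻⁵.
Δρ/ρ₀ > 0, so Δρ > 0: deeper water is denser → statically stable.

stable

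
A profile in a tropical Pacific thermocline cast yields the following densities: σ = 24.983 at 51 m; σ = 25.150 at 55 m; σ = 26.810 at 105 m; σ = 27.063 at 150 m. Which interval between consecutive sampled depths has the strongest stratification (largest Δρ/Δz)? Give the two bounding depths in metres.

Compute the density gradient over each adjacent pair:
  51–55 m: Δρ/Δz = 0.167/4 = 0.042 kg m⁻⁴
  55–105 m: Δρ/Δz = 1.660/50 = 0.033 kg m⁻⁴
  105–150 m: Δρ/Δz = 0.253/45 = 5.6 × 10⁻³ kg m⁻⁴
The largest gradient is in the 51–55 m interval — the pycnocline.

51–55 m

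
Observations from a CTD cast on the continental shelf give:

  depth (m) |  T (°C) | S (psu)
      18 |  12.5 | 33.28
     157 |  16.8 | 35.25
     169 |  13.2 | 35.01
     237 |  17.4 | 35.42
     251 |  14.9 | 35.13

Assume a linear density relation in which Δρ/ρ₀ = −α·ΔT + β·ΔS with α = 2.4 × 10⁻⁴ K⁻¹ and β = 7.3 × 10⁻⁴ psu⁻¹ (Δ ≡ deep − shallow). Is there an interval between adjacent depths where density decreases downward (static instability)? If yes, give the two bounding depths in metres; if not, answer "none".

Evaluate Δρ/ρ₀ = −αΔT + βΔS across each adjacent pair:
  18–157 m: −αΔT+βΔS = −(2.4 × 10⁻⁴)(+4.3)+(7.3 × 10⁻⁴)(+1.97) = 4.1 × 10⁻⁴ → stable
  157–169 m: −αΔT+βΔS = −(2.4 × 10⁻⁴)(-3.6)+(7.3 × 10⁻⁴)(-0.24) = 6.9 × 10⁻⁴ → stable
  169–237 m: −αΔT+βΔS = −(2.4 × 10⁻⁴)(+4.2)+(7.3 × 10⁻⁴)(+0.41) = -7.1 × 10⁻⁴ → UNSTABLE
  237–251 m: −αΔT+βΔS = −(2.4 × 10⁻⁴)(-2.5)+(7.3 × 10⁻⁴)(-0.29) = 3.9 × 10⁻⁴ → stable
The 169–237 m interval has Δρ < 0: lighter water underlies denser water.

169–237 m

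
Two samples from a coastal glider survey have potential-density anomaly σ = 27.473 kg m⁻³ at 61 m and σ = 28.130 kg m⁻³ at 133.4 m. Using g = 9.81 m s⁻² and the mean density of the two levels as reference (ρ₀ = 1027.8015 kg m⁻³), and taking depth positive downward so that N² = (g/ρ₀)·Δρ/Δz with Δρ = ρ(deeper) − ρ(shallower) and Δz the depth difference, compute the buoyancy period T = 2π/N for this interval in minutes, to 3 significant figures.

11.3 min

Δρ = 1028.130 − 1027.473 = 0.657 kg m⁻³ over Δz = 133.4 − 61 = 72.4 m.
N² = (9.81/1027.8015) × (0.657/72.4) = 8.6614 × 10⁻⁵ s⁻².
N = √(8.6614 × 10⁻⁵) = 9.3067 × 10⁻³ rad s⁻¹, so T = 2π/N = 675.12 s = 11.252 min ≈ 11.3 min.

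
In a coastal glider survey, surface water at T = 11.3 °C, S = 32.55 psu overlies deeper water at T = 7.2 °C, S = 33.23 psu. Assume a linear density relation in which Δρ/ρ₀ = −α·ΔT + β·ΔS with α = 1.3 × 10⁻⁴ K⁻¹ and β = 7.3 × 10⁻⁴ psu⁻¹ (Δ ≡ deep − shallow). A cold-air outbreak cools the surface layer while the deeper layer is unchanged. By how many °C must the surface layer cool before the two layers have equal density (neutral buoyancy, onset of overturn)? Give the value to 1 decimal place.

7.9 °C

Neutral buoyancy requires Δρ = 0, i.e. −α(T_deep − T_surf′) + β(S_deep − S_surf) = 0.
T_surf′ = T_deep − (β/α)·ΔS = 7.2 − (7.3 × 10⁻⁴/1.3 × 10⁻⁴)·(+0.68) = 3.382 °C.
Cooling required: 11.3 − (3.382) = 7.918 °C.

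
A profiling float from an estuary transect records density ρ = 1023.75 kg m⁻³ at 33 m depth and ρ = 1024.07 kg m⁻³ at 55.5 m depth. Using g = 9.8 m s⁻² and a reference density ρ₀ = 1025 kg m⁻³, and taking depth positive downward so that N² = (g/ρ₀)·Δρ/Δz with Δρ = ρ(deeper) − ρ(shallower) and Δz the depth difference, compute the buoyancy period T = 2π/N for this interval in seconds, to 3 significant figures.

Δρ = 1024.07 − 1023.75 = 0.32 kg m⁻³ over Δz = 55.5 − 33 = 22.5 m.
N² = (9.8/1025) × (0.32/22.5) = 1.3598 × 10⁻⁴ s⁻².
N = √(1.3598 × 10⁻⁴) = 0.011661 rad s⁻¹, so T = 2π/N = 538.82 s ≈ 539 s.

539 s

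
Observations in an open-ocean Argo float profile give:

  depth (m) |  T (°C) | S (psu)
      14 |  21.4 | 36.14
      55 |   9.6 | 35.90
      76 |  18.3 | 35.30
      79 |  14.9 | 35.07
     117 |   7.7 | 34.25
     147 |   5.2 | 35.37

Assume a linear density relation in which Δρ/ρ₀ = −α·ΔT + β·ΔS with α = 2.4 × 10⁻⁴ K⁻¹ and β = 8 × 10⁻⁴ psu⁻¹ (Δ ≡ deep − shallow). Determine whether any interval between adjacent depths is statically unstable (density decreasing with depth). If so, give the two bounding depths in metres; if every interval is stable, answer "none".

55–76 m

Evaluate Δρ/ρ₀ = −αΔT + βΔS across each adjacent pair:
  14–55 m: −αΔT+βΔS = −(2.4 × 10⁻⁴)(-11.8)+(8 × 10⁻⁴)(-0.24) = 2.6 × 10⁻³ → stable
  55–76 m: −αΔT+βΔS = −(2.4 × 10⁻⁴)(+8.7)+(8 × 10⁻⁴)(-0.60) = -2.6 × 10⁻³ → UNSTABLE
  76–79 m: −αΔT+βΔS = −(2.4 × 10⁻⁴)(-3.4)+(8 × 10⁻⁴)(-0.23) = 6.3 × 10⁻⁴ → stable
  79–117 m: −αΔT+βΔS = −(2.4 × 10⁻⁴)(-7.2)+(8 × 10⁻⁴)(-0.82) = 1.1 × 10⁻³ → stable
  117–147 m: −αΔT+βΔS = −(2.4 × 10⁻⁴)(-2.5)+(8 × 10⁻⁴)(+1.12) = 1.5 × 10⁻³ → stable
The 55–76 m interval has Δρ < 0: lighter water underlies denser water.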